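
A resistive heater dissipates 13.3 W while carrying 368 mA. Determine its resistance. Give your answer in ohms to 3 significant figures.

Rearranging the power relation for the two known quantities gives R = P / I².
R = 13.3 / (0.3680)² = 98.21 Ω

98.2 Ω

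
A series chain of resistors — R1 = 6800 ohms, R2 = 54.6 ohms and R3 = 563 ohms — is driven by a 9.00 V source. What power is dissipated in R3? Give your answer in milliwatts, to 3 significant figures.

The current is common to all series resistors; compute it, then apply P = I²R for the target.
R_total = 6800 + 54.6 + 563 = 7418 Ω
I = V / R_total = 9.00 / 7418 = 0.001213 A
P_R3 = I² × R3 = (0.001213)² × 563 = 0.0008288 W

0.829 mW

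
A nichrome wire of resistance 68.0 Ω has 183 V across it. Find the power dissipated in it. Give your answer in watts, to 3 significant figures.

492 W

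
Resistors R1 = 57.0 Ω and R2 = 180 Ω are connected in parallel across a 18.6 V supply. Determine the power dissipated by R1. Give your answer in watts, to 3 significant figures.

Parallel branches share the same voltage; P = V²/R gives the branch power in one step.
P_R1 = V² / R1 = (18.6)² / 57.0 Ω = 6.069 W

6.07 W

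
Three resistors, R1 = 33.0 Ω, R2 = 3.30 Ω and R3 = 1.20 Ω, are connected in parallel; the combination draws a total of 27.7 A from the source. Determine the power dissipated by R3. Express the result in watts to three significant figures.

470 W

Parallel branches share V, not I — compute V via R_eq, then use V²/R for the target branch.
1/R_eq = 1/33.0 + 1/3.30 + 1/1.20 ⇒ R_eq = 0.8571 Ω
V = I_total × R_eq = 27.70 × 0.8571 = 23.74 V
P_R3 = V² / R3 = (23.74)² / 1.20 = 469.8 W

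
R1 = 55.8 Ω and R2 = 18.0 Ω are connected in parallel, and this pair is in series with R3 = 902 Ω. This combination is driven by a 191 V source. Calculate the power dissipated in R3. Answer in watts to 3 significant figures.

39.3 W

Collapse the R1‖R2 pair into one equivalent R_p; then R_p and R3 form a series string.
R_p = (55.8×18.0)/(55.8+18.0) = 13.61 Ω
R_total = R_p + 902 = 13.61 + 902 = 915.6 Ω
I = V / R_total = 191 / 915.6 = 0.2086 A
R3 carries the full series current, so P = I²R.
P_R3 = (0.2086)² × 902 = 39.25 W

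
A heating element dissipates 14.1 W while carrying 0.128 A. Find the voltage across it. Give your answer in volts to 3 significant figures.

Inverting the appropriate power form: V = P / I.
V = 14.1 / 0.1280 = 110.2 V

110 V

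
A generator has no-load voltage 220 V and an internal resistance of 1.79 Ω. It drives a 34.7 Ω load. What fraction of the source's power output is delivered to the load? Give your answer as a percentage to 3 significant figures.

Both r and R carry the same current, so the power split is just the resistance split: η = R/(R+r).
η = R / (R + r) = 34.7 / (34.7 + 1.79) = 0.9509

95.1 %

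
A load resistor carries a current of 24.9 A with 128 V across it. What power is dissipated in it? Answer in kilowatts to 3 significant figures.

Since both terminal voltage and current are stated, P = V I gives the power in one step.
P = 128 V × 24.90 A = 3187 W

3.19 kW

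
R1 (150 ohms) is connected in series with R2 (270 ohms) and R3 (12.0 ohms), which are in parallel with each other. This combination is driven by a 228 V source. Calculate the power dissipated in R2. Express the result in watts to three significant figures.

Reduce the parallel pair to R_p first; the network is then a simple series string.
R_p = (270×12.0)/(270+12.0) = 11.49 Ω
R_total = 150 + 11.49 = 161.5 Ω
I = V / R_total = 228 / 161.5 = 1.412 A
Voltage across the parallel pair: V_p = I × R_p = 1.412 × 11.49 = 16.22 V
With V_p across R2, its power is V_p²/R2.
P_R2 = (16.22)² / 270 = 0.9746 W

0.975 W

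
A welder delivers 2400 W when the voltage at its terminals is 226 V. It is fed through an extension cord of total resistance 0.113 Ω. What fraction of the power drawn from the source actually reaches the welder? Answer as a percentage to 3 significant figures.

99.5 %

I = P / V = 2400 / 226 = 10.62 A through the extension cord.
P_line = I² R_line = (10.62)² × 0.113 = 12.74 W
P_source = P_load + P_line = 2400 + 12.74 = 2413 W
η = P_load / P_source = 2400 / 2413 = 0.9947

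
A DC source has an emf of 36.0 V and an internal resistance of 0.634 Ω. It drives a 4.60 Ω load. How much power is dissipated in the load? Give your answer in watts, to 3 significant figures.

218 W

The internal resistance and the load are in series, so the same I flows through both; get I from ε/(r+R), then I²R for the load.
I = ε / (r + R) = 36.0 / (0.634 + 4.60) = 6.878 A
P_load = I² R = (6.878)² × 4.60 = 217.6 W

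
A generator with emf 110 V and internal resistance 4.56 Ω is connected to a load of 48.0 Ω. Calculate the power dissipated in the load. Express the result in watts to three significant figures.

210 W

Find the circuit current first, then P = I²R for the load (series elements share I).
I = ε / (r + R) = 110 / (4.56 + 48.0) = 2.093 A
P_load = I² R = (2.093)² × 48.0 = 210.2 W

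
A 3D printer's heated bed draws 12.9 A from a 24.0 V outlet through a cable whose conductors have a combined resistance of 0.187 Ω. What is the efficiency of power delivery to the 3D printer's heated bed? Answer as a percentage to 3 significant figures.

The cable carries the full 12.9 A.
P_line = I² R_line = (12.90)² × 0.187 = 31.12 W
P_source = V I = 24.0 × 12.90 = 309.6 W; P_load = 278.5 W
η = P_load / P_source = 278.5 / 309.6 = 0.8995

89.9 %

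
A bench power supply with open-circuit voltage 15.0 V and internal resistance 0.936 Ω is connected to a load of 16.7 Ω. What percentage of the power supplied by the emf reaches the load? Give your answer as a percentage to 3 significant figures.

94.7 %

The source delivers εI, of which I²R reaches the load and I²r is lost; since I is common, η = R/(R+r).
η = R / (R + r) = 16.7 / (16.7 + 0.936) = 0.9469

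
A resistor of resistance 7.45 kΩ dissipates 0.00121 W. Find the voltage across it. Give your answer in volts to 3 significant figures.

Inverting the appropriate power form: V = √(P R).
V = √(0.00121 × 7450) = 3.002 V

3.00 V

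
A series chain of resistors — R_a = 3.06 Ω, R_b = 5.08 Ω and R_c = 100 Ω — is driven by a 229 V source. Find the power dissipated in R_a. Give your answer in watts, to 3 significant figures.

The current is common to all series resistors; compute it, then apply P = I²R for the target.
R_total = 3.06 + 5.08 + 100 = 108.1 Ω
I = V / R_total = 229 / 108.1 = 2.118 A
P_R_a = I² × R_a = (2.118)² × 3.06 = 13.72 W

13.7 W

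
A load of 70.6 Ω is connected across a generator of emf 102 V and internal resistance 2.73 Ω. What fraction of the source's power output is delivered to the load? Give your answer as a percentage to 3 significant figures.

96.3 %

η = P_load/(P_load+P_int) = I²R/(I²R+I²r) = R/(R+r) — the I² cancels for series elements.
η = R / (R + r) = 70.6 / (70.6 + 2.73) = 0.9628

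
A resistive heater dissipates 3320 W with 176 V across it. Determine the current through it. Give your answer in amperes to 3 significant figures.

18.9 A

Rearranging the power relation for the two known quantities gives I = P / V.
I = 3320 / 176 = 18.86 A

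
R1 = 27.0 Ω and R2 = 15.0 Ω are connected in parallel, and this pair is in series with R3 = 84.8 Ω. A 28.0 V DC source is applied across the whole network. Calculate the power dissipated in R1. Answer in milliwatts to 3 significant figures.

First find R_p for the parallel pair, then treat R_p + R3 as a series loop.
R_p = (27.0×15.0)/(27.0+15.0) = 9.643 Ω
R_total = R_p + 84.8 = 9.643 + 84.8 = 94.44 Ω
I = V / R_total = 28.0 / 94.44 = 0.2965 A
Voltage across the parallel pair: V_p = I × R_p = 0.2965 × 9.643 = 2.859 V
R1 sits across V_p; its power is V_p²/R.
P_R1 = (2.859)² / 27.0 = 0.3027 W

303 mW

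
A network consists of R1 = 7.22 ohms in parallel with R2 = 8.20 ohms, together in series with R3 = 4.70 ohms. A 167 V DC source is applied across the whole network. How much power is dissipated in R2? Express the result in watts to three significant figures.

688 W

Reduce the parallel combination to a single R_p; the circuit then becomes R_p in series with the remaining resistor.
R_p = (7.22×8.20)/(7.22+8.20) = 3.839 Ω
R_total = R_p + 4.70 = 3.839 + 4.70 = 8.539 Ω
I = V / R_total = 167 / 8.539 = 19.56 A
Voltage across the parallel pair: V_p = I × R_p = 19.56 × 3.839 = 75.09 V
Use P = V²/R for R2 with V = V_p.
P_R2 = (75.09)² / 8.20 = 687.5 W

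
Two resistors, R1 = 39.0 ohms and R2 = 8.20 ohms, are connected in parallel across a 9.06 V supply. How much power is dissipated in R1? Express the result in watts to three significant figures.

Every branch has 9.06 V across it, so for R1 the power is simply V²/R.
P_R1 = V² / R1 = (9.06)² / 39.0 Ω = 2.105 W

2.10 W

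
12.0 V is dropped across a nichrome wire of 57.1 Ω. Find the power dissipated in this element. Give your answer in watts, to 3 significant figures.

2.52 W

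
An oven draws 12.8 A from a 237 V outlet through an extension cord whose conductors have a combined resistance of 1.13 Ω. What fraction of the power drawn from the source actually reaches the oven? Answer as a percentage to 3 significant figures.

93.9 %

The extension cord carries the full 12.8 A.
P_line = I² R_line = (12.80)² × 1.13 = 185.1 W
P_source = V I = 237 × 12.80 = 3034 W; P_load = 2848 W
η = P_load / P_source = 2848 / 3034 = 0.9390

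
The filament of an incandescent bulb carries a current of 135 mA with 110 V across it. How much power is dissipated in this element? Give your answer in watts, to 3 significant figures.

With V and I both given, power follows immediately from P = V I.
P = 110 V × 0.1350 A = 14.85 W

14.9 W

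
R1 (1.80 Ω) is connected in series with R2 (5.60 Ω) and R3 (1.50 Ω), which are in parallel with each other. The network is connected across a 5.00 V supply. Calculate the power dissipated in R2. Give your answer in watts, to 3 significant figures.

Collapse R2‖R3 to a single equivalent, reducing the network to two series elements.
R_p = (5.60×1.50)/(5.60+1.50) = 1.183 Ω
R_total = 1.80 + 1.183 = 2.983 Ω
I = V / R_total = 5.00 / 2.983 = 1.676 A
Voltage across the parallel pair: V_p = I × R_p = 1.676 × 1.183 = 1.983 V
R2 is across V_p, so use P = V²/R for that branch.
P_R2 = (1.983)² / 5.60 = 0.7022 W

0.702 W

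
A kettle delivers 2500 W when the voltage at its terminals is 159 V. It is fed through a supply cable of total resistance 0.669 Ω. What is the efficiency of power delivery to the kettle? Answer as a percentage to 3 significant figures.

93.8 %

I = P / V = 2500 / 159 = 15.72 A through the supply cable.
P_line = I² R_line = (15.72)² × 0.669 = 165.4 W
P_source = P_load + P_line = 2500 + 165.4 = 2665 W
η = P_load / P_source = 2500 / 2665 = 0.9379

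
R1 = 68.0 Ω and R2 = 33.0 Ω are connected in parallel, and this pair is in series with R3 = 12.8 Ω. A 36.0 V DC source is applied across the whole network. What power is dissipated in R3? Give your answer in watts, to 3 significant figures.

13.5 W

First find R_p for the parallel pair, then treat R_p + R3 as a series loop.
R_p = (68.0×33.0)/(68.0+33.0) = 22.22 Ω
R_total = R_p + 12.8 = 22.22 + 12.8 = 35.02 Ω
I = V / R_total = 36.0 / 35.02 = 1.028 A
All the supply current flows through R3; use P = I²R3.
P_R3 = (1.028)² × 12.8 = 13.53 W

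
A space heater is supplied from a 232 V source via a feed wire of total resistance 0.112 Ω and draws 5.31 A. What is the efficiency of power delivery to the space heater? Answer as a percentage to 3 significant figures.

The feed wire carries the full 5.31 A.
P_line = I² R_line = (5.310)² × 0.112 = 3.158 W
P_source = V I = 232 × 5.310 = 1232 W; P_load = 1229 W
η = P_load / P_source = 1229 / 1232 = 0.9974

99.7 %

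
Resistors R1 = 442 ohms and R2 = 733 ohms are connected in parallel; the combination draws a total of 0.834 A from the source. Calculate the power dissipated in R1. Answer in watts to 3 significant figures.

120 W

Parallel branches share V, not I — compute V via R_eq, then use V²/R for the target branch.
1/R_eq = 1/442 + 1/733 ⇒ R_eq = 275.7 Ω
V = I_total × R_eq = 0.8340 × 275.7 = 230.0 V
P_R1 = V² / R1 = (230.0)² / 442 = 119.6 W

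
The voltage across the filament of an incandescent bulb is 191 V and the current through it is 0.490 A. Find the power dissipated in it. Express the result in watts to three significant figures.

Since both terminal voltage and current are stated, P = V I gives the power in one step.
P = 191 V × 0.4900 A = 93.59 W

93.6 W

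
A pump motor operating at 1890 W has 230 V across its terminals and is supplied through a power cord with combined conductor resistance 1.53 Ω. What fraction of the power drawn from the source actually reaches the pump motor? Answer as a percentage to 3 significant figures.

I = P / V = 1890 / 230 = 8.217 A through the power cord.
P_line = I² R_line = (8.217)² × 1.53 = 103.3 W
P_source = P_load + P_line = 1890 + 103.3 = 1993 W
η = P_load / P_source = 1890 / 1993 = 0.9482

94.8 %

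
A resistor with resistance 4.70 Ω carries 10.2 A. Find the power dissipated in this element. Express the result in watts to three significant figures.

489 W

The current through and the resistance of the element are both given; use P = I²R.
P = (10.20 A)² × 4.70 Ω = 489.0 W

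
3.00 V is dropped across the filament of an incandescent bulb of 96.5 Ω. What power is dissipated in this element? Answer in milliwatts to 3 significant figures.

With V across and R both known, P = V²/R gives the dissipation directly.
P = (3.00 V)² / 96.5 Ω = 0.09326 W

93.3 mW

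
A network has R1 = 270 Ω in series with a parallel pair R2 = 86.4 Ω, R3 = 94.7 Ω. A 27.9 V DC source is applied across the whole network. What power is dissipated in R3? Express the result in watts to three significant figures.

Reduce the parallel pair to R_p first; the network is then a simple series string.
R_p = (86.4×94.7)/(86.4+94.7) = 45.18 Ω
R_total = 270 + 45.18 = 315.2 Ω
I = V / R_total = 27.9 / 315.2 = 0.08852 A
Voltage across the parallel pair: V_p = I × R_p = 0.08852 × 45.18 = 3.999 V
R3 is across V_p, so use P = V²/R for that branch.
P_R3 = (3.999)² / 94.7 = 0.1689 W

0.169 W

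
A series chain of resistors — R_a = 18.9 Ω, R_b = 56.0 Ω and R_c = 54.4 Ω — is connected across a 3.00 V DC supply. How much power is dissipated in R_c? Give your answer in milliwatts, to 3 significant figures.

In a series string the same current flows through every resistor — find that current, then P = I²R for the one we want.
R_total = 18.9 + 56.0 + 54.4 = 129.3 Ω
I = V / R_total = 3.00 / 129.3 = 0.02320 A
P_R_c = I² × R_c = (0.02320)² × 54.4 = 0.02928 W

29.3 mW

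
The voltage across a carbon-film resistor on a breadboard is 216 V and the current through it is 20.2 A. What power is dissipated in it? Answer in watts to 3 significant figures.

4360 W

With V and I both given, power follows immediately from P = V I.
P = 216 V × 20.20 A = 4363 W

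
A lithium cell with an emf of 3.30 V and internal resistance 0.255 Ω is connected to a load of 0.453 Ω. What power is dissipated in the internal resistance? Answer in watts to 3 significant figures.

r is in series with the load, so it carries the full circuit current — the loss in it is I²r.
I = ε / (r + R) = 3.30 / (0.255 + 0.453) = 4.661 A
P_int = I² r = (4.661)² × 0.255 = 5.540 W

5.54 W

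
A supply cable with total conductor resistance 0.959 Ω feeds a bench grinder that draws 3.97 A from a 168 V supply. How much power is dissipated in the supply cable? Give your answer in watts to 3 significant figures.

The supply cable and load are in series, so the same current flows in both; the loss is I²R_line.
The supply cable carries the full 3.97 A.
P_line = I² R_line = (3.970)² × 0.959 = 15.11 W

15.1 W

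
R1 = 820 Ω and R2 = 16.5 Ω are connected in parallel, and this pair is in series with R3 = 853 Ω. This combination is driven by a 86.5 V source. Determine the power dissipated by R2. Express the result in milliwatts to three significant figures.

157 mW

Reduce the parallel combination to a single R_p; the circuit then becomes R_p in series with the remaining resistor.
R_p = (820×16.5)/(820+16.5) = 16.17 Ω
R_total = R_p + 853 = 16.17 + 853 = 869.2 Ω
I = V / R_total = 86.5 / 869.2 = 0.09952 A
Voltage across the parallel pair: V_p = I × R_p = 0.09952 × 16.17 = 1.610 V
Use P = V²/R for R2 with V = V_p.
P_R2 = (1.610)² / 16.5 = 0.1570 W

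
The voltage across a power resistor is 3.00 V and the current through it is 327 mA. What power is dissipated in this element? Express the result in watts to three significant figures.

0.981 W

Both the voltage across and the current through the element are known, so P = V I applies directly.
P = 3.00 V × 0.3270 A = 0.9810 W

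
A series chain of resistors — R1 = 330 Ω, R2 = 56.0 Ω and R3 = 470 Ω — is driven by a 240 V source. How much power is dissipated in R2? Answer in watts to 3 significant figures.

4.40 W

The current is common to all series resistors; compute it, then apply P = I²R for the target.
R_total = 330 + 56.0 + 470 = 856.0 Ω
I = V / R_total = 240 / 856.0 = 0.2804 A
P_R2 = I² × R2 = (0.2804)² × 56.0 = 4.402 W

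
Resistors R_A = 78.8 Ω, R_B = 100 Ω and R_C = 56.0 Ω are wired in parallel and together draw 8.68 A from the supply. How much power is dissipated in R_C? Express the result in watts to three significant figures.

818 W

We need the common branch voltage; get it from I_total × R_eq, then P = V²/R for the branch.
1/R_eq = 1/78.8 + 1/100 + 1/56.0 ⇒ R_eq = 24.66 Ω
V = I_total × R_eq = 8.680 × 24.66 = 214.1 V
P_R_C = V² / R_C = (214.1)² / 56.0 = 818.3 W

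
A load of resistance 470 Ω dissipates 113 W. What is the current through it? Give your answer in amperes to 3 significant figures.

0.490 A

The two known quantities fix the third via I = √(P / R).
I = √(113 / 470) = 0.4903 A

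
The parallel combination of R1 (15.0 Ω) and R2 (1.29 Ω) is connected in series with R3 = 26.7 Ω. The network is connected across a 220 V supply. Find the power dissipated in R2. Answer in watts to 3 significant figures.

68.1 W

Combine R1 and R2 into their parallel equivalent first, reducing the network to two series resistors.
R_p = (15.0×1.29)/(15.0+1.29) = 1.188 Ω
R_total = R_p + 26.7 = 1.188 + 26.7 = 27.89 Ω
I = V / R_total = 220 / 27.89 = 7.889 A
Voltage across the parallel pair: V_p = I × R_p = 7.889 × 1.188 = 9.371 V
R2 has V_p across it, so P = V_p²/R2.
P_R2 = (9.371)² / 1.29 = 68.07 W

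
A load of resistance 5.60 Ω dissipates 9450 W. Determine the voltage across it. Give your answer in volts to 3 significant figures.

The two known quantities fix the third via V = √(P R).
V = √(9450 × 5.60) = 230.0 V

230 V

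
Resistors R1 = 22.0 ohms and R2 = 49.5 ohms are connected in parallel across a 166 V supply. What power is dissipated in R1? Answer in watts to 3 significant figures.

Parallel branches share the same voltage; P = V²/R gives the branch power in one step.
P_R1 = V² / R1 = (166)² / 22.0 Ω = 1253 W

1250 W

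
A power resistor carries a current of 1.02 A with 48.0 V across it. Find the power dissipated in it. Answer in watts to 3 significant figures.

Both the voltage across and the current through the element are known, so P = V I applies directly.
P = 48.0 V × 1.020 A = 48.96 W

49.0 W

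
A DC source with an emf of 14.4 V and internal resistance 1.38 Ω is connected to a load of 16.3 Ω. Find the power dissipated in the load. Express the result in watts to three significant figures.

10.8 W

Find the circuit current first, then P = I²R for the load (series elements share I).
I = ε / (r + R) = 14.4 / (1.38 + 16.3) = 0.8145 A
P_load = I² R = (0.8145)² × 16.3 = 10.81 W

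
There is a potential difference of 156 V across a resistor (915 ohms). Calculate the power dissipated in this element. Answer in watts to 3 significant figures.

With V across and R both known, P = V²/R gives the dissipation directly.
P = (156 V)² / 915 Ω = 26.60 W

26.6 W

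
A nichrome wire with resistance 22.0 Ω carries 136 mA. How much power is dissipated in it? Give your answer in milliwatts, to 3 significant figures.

407 mW

With I and R stated, P = I²R applies in one step.
P = (0.1360 A)² × 22.0 Ω = 0.4069 W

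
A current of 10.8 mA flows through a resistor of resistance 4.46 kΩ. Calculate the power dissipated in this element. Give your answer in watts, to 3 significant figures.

0.520 W

With I and R stated, P = I²R applies in one step.
P = (0.01080 A)² × 4460 Ω = 0.5202 W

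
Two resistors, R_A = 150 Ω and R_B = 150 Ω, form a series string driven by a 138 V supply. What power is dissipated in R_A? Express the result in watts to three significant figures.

Series elements share the same current, so find I first, then use P = I²R.
R_total = 150 + 150 = 300.0 Ω
I = V / R_total = 138 / 300.0 = 0.4600 A
P_R_A = I² × R_A = (0.4600)² × 150 = 31.74 W

31.7 W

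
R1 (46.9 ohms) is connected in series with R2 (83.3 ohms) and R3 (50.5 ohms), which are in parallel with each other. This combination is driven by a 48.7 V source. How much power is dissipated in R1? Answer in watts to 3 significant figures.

Replace R2 and R3 with their parallel equivalent so the circuit becomes R1 in series with R_p.
R_p = (83.3×50.5)/(83.3+50.5) = 31.44 Ω
R_total = 46.9 + 31.44 = 78.34 Ω
I = V / R_total = 48.7 / 78.34 = 0.6217 A
R1 carries the full series current, so P = I²R.
P_R1 = (0.6217)² × 46.9 = 18.12 W

18.1 W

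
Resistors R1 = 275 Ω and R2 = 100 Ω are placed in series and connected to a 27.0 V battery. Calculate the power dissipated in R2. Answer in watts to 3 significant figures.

0.518 W

Every series element carries the same I. Get I from the total resistance, then P = I² × R2.
R_total = 275 + 100 = 375.0 Ω
I = V / R_total = 27.0 / 375.0 = 0.07200 A
P_R2 = I² × R2 = (0.07200)² × 100 = 0.5184 W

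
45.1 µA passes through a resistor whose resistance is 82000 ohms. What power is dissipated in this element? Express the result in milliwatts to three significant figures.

Current and resistance are given, so P = I²R is the direct form.
P = (0.00004510 A)² × 82000 Ω = 0.0001668 W

0.167 mW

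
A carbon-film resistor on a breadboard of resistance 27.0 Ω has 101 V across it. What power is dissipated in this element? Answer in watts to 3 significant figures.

Voltage and resistance are given, so P = V²/R is the one-step route.
P = (101 V)² / 27.0 Ω = 377.8 W

378 W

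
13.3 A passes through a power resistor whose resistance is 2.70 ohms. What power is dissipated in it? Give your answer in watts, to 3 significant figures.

Knowing I and R, the power is just I²R — no need to find V first.
P = (13.30 A)² × 2.70 Ω = 477.6 W

478 W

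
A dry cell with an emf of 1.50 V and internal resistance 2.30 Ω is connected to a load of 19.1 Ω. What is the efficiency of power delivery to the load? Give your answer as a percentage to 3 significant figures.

Both r and R carry the same current, so the power split is just the resistance split: η = R/(R+r).
η = R / (R + r) = 19.1 / (19.1 + 2.30) = 0.8925

89.3 %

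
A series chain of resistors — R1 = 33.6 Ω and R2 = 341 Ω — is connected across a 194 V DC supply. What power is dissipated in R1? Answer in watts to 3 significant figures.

9.01 W

In a series string the same current flows through every resistor — find that current, then P = I²R for the one we want.
R_total = 33.6 + 341 = 374.6 Ω
I = V / R_total = 194 / 374.6 = 0.5179 A
P_R1 = I² × R1 = (0.5179)² × 33.6 = 9.012 W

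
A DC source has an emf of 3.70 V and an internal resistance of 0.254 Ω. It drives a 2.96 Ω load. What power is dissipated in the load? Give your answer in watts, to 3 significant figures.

3.92 W

With r and R in series, I = ε/(r+R); the load dissipates I²R.
I = ε / (r + R) = 3.70 / (0.254 + 2.96) = 1.151 A
P_load = I² R = (1.151)² × 2.96 = 3.923 W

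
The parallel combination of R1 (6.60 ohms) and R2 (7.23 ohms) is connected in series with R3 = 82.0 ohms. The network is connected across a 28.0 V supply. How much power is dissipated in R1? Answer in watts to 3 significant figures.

0.194 W

Collapse the R1‖R2 pair into one equivalent R_p; then R_p and R3 form a series string.
R_p = (6.60×7.23)/(6.60+7.23) = 3.450 Ω
R_total = R_p + 82.0 = 3.450 + 82.0 = 85.45 Ω
I = V / R_total = 28.0 / 85.45 = 0.3277 A
Voltage across the parallel pair: V_p = I × R_p = 0.3277 × 3.450 = 1.131 V
R1 has V_p across it, so P = V_p²/R1.
P_R1 = (1.131)² / 6.60 = 0.1937 W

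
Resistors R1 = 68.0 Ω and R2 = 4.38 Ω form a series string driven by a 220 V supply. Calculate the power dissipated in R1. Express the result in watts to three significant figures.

628 W

The current is common to all series resistors; compute it, then apply P = I²R for the target.
R_total = 68.0 + 4.38 = 72.38 Ω
I = V / R_total = 220 / 72.38 = 3.040 A
P_R1 = I² × R1 = (3.040)² × 68.0 = 628.2 W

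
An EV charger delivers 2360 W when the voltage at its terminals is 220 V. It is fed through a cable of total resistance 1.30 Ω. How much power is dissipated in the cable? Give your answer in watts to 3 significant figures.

150 W

Only the current and the line resistance are needed for the I²R loss.
I = P / V = 2360 / 220 = 10.73 A through the cable.
P_line = I² R_line = (10.73)² × 1.30 = 149.6 W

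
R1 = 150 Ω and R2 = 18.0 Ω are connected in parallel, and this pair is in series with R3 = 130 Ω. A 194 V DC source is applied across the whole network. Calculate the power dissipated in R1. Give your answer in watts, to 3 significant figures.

Reduce the parallel combination to a single R_p; the circuit then becomes R_p in series with the remaining resistor.
R_p = (150×18.0)/(150+18.0) = 16.07 Ω
R_total = R_p + 130 = 16.07 + 130 = 146.1 Ω
I = V / R_total = 194 / 146.1 = 1.328 A
Voltage across the parallel pair: V_p = I × R_p = 1.328 × 16.07 = 21.34 V
R1 has V_p across it, so P = V_p²/R1.
P_R1 = (21.34)² / 150 = 3.037 W

3.04 W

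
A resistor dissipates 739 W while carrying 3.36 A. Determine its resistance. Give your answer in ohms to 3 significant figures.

65.5 Ω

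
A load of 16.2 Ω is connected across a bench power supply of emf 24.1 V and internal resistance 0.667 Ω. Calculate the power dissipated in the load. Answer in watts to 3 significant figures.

Find the circuit current first, then P = I²R for the load (series elements share I).
I = ε / (r + R) = 24.1 / (0.667 + 16.2) = 1.429 A
P_load = I² R = (1.429)² × 16.2 = 33.07 W

33.1 W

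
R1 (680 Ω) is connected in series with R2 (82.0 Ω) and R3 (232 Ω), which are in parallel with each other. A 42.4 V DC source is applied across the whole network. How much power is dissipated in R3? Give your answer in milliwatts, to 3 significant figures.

First combine the parallel branches into one equivalent R_p, then R1 + R_p is a series pair.
R_p = (82.0×232)/(82.0+232) = 60.59 Ω
R_total = 680 + 60.59 = 740.6 Ω
I = V / R_total = 42.4 / 740.6 = 0.05725 A
Voltage across the parallel pair: V_p = I × R_p = 0.05725 × 60.59 = 3.469 V
R3 sees V_p directly, so P = V_p² / R3.
P_R3 = (3.469)² / 232 = 0.05186 W

51.9 mW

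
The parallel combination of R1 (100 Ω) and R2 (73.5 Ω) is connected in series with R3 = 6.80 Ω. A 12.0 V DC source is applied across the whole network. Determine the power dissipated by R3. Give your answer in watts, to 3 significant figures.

First find R_p for the parallel pair, then treat R_p + R3 as a series loop.
R_p = (100×73.5)/(100+73.5) = 42.36 Ω
R_total = R_p + 6.80 = 42.36 + 6.80 = 49.16 Ω
I = V / R_total = 12.0 / 49.16 = 0.2441 A
R3 carries the full series current, so P = I²R.
P_R3 = (0.2441)² × 6.80 = 0.4051 W

0.405 W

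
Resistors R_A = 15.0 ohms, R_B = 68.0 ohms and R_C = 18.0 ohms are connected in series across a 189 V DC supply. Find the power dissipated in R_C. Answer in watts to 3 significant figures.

The current is common to all series resistors; compute it, then apply P = I²R for the target.
R_total = 15.0 + 68.0 + 18.0 = 101.0 Ω
I = V / R_total = 189 / 101.0 = 1.871 A
P_R_C = I² × R_C = (1.871)² × 18.0 = 63.03 W

63.0 W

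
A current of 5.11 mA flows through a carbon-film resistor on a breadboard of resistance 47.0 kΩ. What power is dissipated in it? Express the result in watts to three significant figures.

1.23 W

With I and R stated, P = I²R applies in one step.
P = (0.005110 A)² × 47000 Ω = 1.227 W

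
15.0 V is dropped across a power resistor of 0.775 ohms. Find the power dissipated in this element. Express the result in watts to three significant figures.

290 W

With V across and R both known, P = V²/R gives the dissipation directly.
P = (15.0 V)² / 0.775 Ω = 290.3 W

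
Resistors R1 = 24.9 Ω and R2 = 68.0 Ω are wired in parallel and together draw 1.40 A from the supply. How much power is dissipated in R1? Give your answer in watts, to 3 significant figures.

The branches share the same voltage, but only the total current is given — find V from the equivalent resistance first.
1/R_eq = 1/24.9 + 1/68.0 ⇒ R_eq = 18.23 Ω
V = I_total × R_eq = 1.400 × 18.23 = 25.52 V
P_R1 = V² / R1 = (25.52)² / 24.9 = 26.15 W

26.1 W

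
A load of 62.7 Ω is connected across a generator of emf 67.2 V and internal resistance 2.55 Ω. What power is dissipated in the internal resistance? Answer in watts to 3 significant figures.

2.70 W

Internal loss is I²r, with I set by the total series resistance r+R.
I = ε / (r + R) = 67.2 / (2.55 + 62.7) = 1.030 A
P_int = I² r = (1.030)² × 2.55 = 2.705 W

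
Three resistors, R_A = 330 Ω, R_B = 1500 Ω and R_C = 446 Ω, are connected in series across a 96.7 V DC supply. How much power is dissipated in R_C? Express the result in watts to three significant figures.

Every series element carries the same I. Get I from the total resistance, then P = I² × R_C.
R_total = 330 + 1500 + 446 = 2276 Ω
I = V / R_total = 96.7 / 2276 = 0.04249 A
P_R_C = I² × R_C = (0.04249)² × 446 = 0.8051 W

0.805 W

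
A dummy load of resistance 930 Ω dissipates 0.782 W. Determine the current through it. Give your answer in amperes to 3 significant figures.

0.0290 A

Inverting the appropriate power form: I = √(P / R).
I = √(0.782 / 930) = 0.02900 A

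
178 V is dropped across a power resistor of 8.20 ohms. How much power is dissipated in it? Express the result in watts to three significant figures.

Voltage and resistance are given, so P = V²/R is the one-step route.
P = (178 V)² / 8.20 Ω = 3864 W

3860 W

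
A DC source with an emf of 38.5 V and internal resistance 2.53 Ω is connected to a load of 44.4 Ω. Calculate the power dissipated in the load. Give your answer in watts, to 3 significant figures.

Find the circuit current first, then P = I²R for the load (series elements share I).
I = ε / (r + R) = 38.5 / (2.53 + 44.4) = 0.8204 A
P_load = I² R = (0.8204)² × 44.4 = 29.88 W

29.9 W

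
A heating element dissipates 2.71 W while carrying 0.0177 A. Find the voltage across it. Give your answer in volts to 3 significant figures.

153 V

From P = V I = I²R = V²/R, with the two given quantities we get V = P / I.
V = 2.71 / 0.01770 = 153.1 V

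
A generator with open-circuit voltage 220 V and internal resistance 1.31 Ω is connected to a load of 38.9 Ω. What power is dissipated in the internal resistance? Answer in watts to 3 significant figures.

The internal resistance carries the same current as the load; P_int = I²r.
I = ε / (r + R) = 220 / (1.31 + 38.9) = 5.471 A
P_int = I² r = (5.471)² × 1.31 = 39.21 W

39.2 W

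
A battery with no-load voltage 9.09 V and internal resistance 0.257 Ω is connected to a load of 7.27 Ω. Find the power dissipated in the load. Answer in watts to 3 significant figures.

10.6 W

Load and internal resistance form a series loop — compute the loop current, then the load power via I²R.
I = ε / (r + R) = 9.09 / (0.257 + 7.27) = 1.208 A
P_load = I² R = (1.208)² × 7.27 = 10.60 W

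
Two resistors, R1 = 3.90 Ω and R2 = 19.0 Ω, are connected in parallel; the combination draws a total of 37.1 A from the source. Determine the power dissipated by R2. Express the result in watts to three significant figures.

759 W

The branches share the same voltage, but only the total current is given — find V from the equivalent resistance first.
1/R_eq = 1/3.90 + 1/19.0 ⇒ R_eq = 3.236 Ω
V = I_total × R_eq = 37.10 × 3.236 = 120.0 V
P_R2 = V² / R2 = (120.0)² / 19.0 = 758.5 W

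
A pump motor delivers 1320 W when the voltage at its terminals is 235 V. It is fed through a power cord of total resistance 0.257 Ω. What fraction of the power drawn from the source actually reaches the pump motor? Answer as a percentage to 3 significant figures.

99.4 %

I = P / V = 1320 / 235 = 5.617 A through the power cord.
P_line = I² R_line = (5.617)² × 0.257 = 8.109 W
P_source = P_load + P_line = 1320 + 8.109 = 1328 W
η = P_load / P_source = 1320 / 1328 = 0.9939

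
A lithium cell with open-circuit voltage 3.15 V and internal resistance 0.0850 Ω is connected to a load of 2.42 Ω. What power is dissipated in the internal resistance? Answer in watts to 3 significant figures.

The internal resistance carries the same current as the load; P_int = I²r.
I = ε / (r + R) = 3.15 / (0.0850 + 2.42) = 1.257 A
P_int = I² r = (1.257)² × 0.0850 = 0.1344 W

0.134 W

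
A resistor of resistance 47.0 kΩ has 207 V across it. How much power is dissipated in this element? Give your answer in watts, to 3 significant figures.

0.912 W

Voltage and resistance are given, so P = V²/R is the one-step route.
P = (207 V)² / 47000 Ω = 0.9117 W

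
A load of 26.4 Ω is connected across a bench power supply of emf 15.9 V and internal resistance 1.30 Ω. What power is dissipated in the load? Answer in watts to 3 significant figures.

8.70 W

The internal resistance and the load are in series, so the same I flows through both; get I from ε/(r+R), then I²R for the load.
I = ε / (r + R) = 15.9 / (1.30 + 26.4) = 0.5740 A
P_load = I² R = (0.5740)² × 26.4 = 8.698 W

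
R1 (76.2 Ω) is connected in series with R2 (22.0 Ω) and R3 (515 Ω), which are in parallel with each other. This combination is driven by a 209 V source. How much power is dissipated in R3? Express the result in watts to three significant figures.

Reduce the parallel pair to R_p first; the network is then a simple series string.
R_p = (22.0×515)/(22.0+515) = 21.10 Ω
R_total = 76.2 + 21.10 = 97.30 Ω
I = V / R_total = 209 / 97.30 = 2.148 A
Voltage across the parallel pair: V_p = I × R_p = 2.148 × 21.10 = 45.32 V
R3 sees V_p directly, so P = V_p² / R3.
P_R3 = (45.32)² / 515 = 3.988 W

3.99 W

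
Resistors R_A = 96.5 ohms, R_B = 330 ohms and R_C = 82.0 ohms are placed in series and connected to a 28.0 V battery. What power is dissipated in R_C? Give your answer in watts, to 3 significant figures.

0.249 W

Series elements share the same current, so find I first, then use P = I²R.
R_total = 96.5 + 330 + 82.0 = 508.5 Ω
I = V / R_total = 28.0 / 508.5 = 0.05506 A
P_R_C = I² × R_C = (0.05506)² × 82.0 = 0.2486 W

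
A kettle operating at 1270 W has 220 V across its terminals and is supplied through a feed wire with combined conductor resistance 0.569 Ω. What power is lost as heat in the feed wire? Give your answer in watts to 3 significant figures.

19.0 W

Only the current and the line resistance are needed for the I²R loss.
I = P / V = 1270 / 220 = 5.773 A through the feed wire.
P_line = I² R_line = (5.773)² × 0.569 = 18.96 W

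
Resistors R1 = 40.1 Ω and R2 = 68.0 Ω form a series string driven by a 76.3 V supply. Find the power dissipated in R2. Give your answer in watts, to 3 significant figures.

Every series element carries the same I. Get I from the total resistance, then P = I² × R2.
R_total = 40.1 + 68.0 = 108.1 Ω
I = V / R_total = 76.3 / 108.1 = 0.7058 A
P_R2 = I² × R2 = (0.7058)² × 68.0 = 33.88 W

33.9 W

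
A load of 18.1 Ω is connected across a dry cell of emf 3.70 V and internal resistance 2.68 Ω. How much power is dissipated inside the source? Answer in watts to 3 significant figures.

0.0850 W

r is in series with the load, so it carries the full circuit current — the loss in it is I²r.
I = ε / (r + R) = 3.70 / (2.68 + 18.1) = 0.1781 A
P_int = I² r = (0.1781)² × 2.68 = 0.08497 W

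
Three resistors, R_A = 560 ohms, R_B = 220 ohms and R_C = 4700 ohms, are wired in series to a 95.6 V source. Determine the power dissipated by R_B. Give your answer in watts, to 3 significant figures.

0.0670 W

The current is common to all series resistors; compute it, then apply P = I²R for the target.
R_total = 560 + 220 + 4700 = 5480 Ω
I = V / R_total = 95.6 / 5480 = 0.01745 A
P_R_B = I² × R_B = (0.01745)² × 220 = 0.06695 W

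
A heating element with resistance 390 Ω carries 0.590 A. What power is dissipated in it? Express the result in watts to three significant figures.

The current through and the resistance of the element are both given; use P = I²R.
P = (0.5900 A)² × 390 Ω = 135.8 W

136 W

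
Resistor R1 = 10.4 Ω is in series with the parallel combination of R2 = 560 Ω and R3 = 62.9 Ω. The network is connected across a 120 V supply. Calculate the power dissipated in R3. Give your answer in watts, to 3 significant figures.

First combine the parallel branches into one equivalent R_p, then R1 + R_p is a series pair.
R_p = (560×62.9)/(560+62.9) = 56.55 Ω
R_total = 10.4 + 56.55 = 66.95 Ω
I = V / R_total = 120 / 66.95 = 1.792 A
Voltage across the parallel pair: V_p = I × R_p = 1.792 × 56.55 = 101.4 V
R3 is across V_p, so use P = V²/R for that branch.
P_R3 = (101.4)² / 62.9 = 163.3 W

163 W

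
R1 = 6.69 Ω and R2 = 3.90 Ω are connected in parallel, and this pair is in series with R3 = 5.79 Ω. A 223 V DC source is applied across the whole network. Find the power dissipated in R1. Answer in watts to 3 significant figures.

Collapse the R1‖R2 pair into one equivalent R_p; then R_p and R3 form a series string.
R_p = (6.69×3.90)/(6.69+3.90) = 2.464 Ω
R_total = R_p + 5.79 = 2.464 + 5.79 = 8.254 Ω
I = V / R_total = 223 / 8.254 = 27.02 A
Voltage across the parallel pair: V_p = I × R_p = 27.02 × 2.464 = 66.57 V
Use P = V²/R for R1 with V = V_p.
P_R1 = (66.57)² / 6.69 = 662.3 W

662 W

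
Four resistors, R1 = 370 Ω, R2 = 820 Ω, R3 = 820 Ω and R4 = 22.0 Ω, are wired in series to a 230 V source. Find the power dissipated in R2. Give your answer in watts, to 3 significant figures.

10.5 W

In a series string the same current flows through every resistor — find that current, then P = I²R for the one we want.
R_total = 370 + 820 + 820 + 22.0 = 2032 Ω
I = V / R_total = 230 / 2032 = 0.1132 A
P_R2 = I² × R2 = (0.1132)² × 820 = 10.51 W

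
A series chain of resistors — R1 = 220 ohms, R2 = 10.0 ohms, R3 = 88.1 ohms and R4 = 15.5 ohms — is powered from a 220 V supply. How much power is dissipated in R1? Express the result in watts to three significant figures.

In a series string the same current flows through every resistor — find that current, then P = I²R for the one we want.
R_total = 220 + 10.0 + 88.1 + 15.5 = 333.6 Ω
I = V / R_total = 220 / 333.6 = 0.6595 A
P_R1 = I² × R1 = (0.6595)² × 220 = 95.68 W

95.7 W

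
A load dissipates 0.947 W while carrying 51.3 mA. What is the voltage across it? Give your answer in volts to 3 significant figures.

18.5 V

Rearranging the power relation for the two known quantities gives V = P / I.
V = 0.947 / 0.05130 = 18.46 V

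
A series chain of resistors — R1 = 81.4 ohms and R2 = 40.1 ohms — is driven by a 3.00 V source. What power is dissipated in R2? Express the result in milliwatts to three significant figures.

Series elements share the same current, so find I first, then use P = I²R.
R_total = 81.4 + 40.1 = 121.5 Ω
I = V / R_total = 3.00 / 121.5 = 0.02469 A
P_R2 = I² × R2 = (0.02469)² × 40.1 = 0.02445 W

24.4 mW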